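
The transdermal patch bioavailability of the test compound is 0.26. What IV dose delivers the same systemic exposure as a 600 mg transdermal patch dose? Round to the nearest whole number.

Systemic exposure from an extravascular dose = F × D_ev, so the equivalent IV dose is F × D_ev.
D_iv = F × D_ev = 0.26 × 600 = 156 mg

D_iv = 156 mg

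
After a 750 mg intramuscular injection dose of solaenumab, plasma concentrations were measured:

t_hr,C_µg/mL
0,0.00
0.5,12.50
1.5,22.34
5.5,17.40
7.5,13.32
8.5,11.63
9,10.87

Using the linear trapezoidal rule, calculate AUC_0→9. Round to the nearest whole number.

AUC = 149 µg/mL·hr

Trapezoidal AUC_0→9:
  [0→0.5]: (0.00+12.50)/2 × 0.5 = 3.125
  [0.5→1.5]: (12.50+22.34)/2 × 1 = 17.42
  [1.5→5.5]: (22.34+17.40)/2 × 4 = 79.48
  [5.5→7.5]: (17.40+13.32)/2 × 2 = 30.72
  [7.5→8.5]: (13.32+11.63)/2 × 1 = 12.475
  [8.5→9]: (11.63+10.87)/2 × 0.5 = 5.625
  Sum = 148.845 µg/mL·hr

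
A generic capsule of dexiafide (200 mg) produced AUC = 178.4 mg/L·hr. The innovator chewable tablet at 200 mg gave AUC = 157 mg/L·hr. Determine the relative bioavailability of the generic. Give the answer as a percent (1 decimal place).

F_rel = (AUC_test/D_test) / (AUC_ref/D_ref)
      = (178.4/200) / (157/200)
      = 0.892 / 0.785 = 1.1363 = 113.63%

F_rel = 113.6%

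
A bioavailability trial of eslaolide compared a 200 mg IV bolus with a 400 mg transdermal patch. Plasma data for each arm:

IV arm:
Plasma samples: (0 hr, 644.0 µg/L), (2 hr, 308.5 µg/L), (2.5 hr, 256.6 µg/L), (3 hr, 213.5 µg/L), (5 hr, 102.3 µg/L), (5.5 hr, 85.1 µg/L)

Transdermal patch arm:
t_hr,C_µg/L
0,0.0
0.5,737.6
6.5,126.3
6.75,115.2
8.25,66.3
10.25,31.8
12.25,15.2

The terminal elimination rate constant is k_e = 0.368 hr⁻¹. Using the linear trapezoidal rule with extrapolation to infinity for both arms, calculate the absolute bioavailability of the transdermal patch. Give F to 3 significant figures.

Trapezoidal AUC_0→5.5 (IV):
  [0→2]: (644.0+308.5)/2 × 2 = 952.5
  [2→2.5]: (308.5+256.6)/2 × 0.5 = 141.275
  [2.5→3]: (256.6+213.5)/2 × 0.5 = 117.525
  [3→5]: (213.5+102.3)/2 × 2 = 315.8
  [5→5.5]: (102.3+85.1)/2 × 0.5 = 46.85
  Sum = 1573.95 µg/L·hr
IV tail: 85.1/0.368 = 231.250; AUC_iv,0→∞ = 1573.95 + 231.250 = 1805.2 µg/L·hr
Trapezoidal AUC_0→12.25 (transdermal patch):
  [0→0.5]: (0.0+737.6)/2 × 0.5 = 184.4
  [0.5→6.5]: (737.6+126.3)/2 × 6 = 2591.7
  [6.5→6.75]: (126.3+115.2)/2 × 0.25 = 30.1875
  [6.75→8.25]: (115.2+66.3)/2 × 1.5 = 136.125
  [8.25→10.25]: (66.3+31.8)/2 × 2 = 98.1
  [10.25→12.25]: (31.8+15.2)/2 × 2 = 47.0
  Sum = 3087.5125 µg/L·hr
transdermal patch tail: 15.2/0.368 = 41.304; AUC_ev,0→∞ = 3087.5125 + 41.304 = 3128.8165 µg/L·hr
F = (AUC_ev/D_ev)/(AUC_iv/D_iv) = (3128.8165/400)/(1805.2/200) = 7.82204/9.026 = 0.8666

F = 0.867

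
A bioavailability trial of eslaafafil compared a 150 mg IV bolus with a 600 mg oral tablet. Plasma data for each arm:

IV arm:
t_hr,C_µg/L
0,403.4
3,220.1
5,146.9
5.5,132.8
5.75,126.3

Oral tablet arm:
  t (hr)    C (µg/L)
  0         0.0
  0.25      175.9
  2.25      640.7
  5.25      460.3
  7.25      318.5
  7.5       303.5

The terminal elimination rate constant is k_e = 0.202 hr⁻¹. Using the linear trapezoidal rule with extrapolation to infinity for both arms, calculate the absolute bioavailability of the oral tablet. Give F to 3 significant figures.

Trapezoidal AUC_0→5.75 (IV):
  [0→3]: (403.4+220.1)/2 × 3 = 935.25
  [3→5]: (220.1+146.9)/2 × 2 = 367.0
  [5→5.5]: (146.9+132.8)/2 × 0.5 = 69.925
  [5.5→5.75]: (132.8+126.3)/2 × 0.25 = 32.3875
  Sum = 1404.5625 µg/L·hr
IV tail: 126.3/0.202 = 625.248; AUC_iv,0→∞ = 1404.5625 + 625.248 = 2029.8105 µg/L·hr
Trapezoidal AUC_0→7.5 (oral tablet):
  [0→0.25]: (0.0+175.9)/2 × 0.25 = 21.9875
  [0.25→2.25]: (175.9+640.7)/2 × 2 = 816.6
  [2.25→5.25]: (640.7+460.3)/2 × 3 = 1651.5
  [5.25→7.25]: (460.3+318.5)/2 × 2 = 778.8
  [7.25→7.5]: (318.5+303.5)/2 × 0.25 = 77.75
  Sum = 3346.6375 µg/L·hr
oral tablet tail: 303.5/0.202 = 1502.475; AUC_ev,0→∞ = 3346.6375 + 1502.475 = 4849.1125 µg/L·hr
F = (AUC_ev/D_ev)/(AUC_iv/D_iv) = (4849.1125/600)/(2029.8105/150) = 8.08185/13.53207 = 0.5972

F = 0.597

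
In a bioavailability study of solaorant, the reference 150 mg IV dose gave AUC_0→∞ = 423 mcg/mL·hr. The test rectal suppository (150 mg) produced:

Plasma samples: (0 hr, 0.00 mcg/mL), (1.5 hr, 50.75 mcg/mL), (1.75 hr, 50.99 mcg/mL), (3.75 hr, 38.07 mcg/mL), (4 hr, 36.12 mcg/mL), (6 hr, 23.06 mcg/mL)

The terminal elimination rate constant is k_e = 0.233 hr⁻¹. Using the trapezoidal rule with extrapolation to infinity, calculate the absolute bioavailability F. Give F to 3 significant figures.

F = 0.726

Trapezoidal AUC_0→6 (rectal suppository):
  [0→1.5]: (0.00+50.75)/2 × 1.5 = 38.0625
  [1.5→1.75]: (50.75+50.99)/2 × 0.25 = 12.7175
  [1.75→3.75]: (50.99+38.07)/2 × 2 = 89.06
  [3.75→4]: (38.07+36.12)/2 × 0.25 = 9.27375
  [4→6]: (36.12+23.06)/2 × 2 = 59.18
  Sum = 208.29375 mcg/mL·hr
Tail: C_last/k_e = 23.06/0.233 = 98.970
AUC_0→∞ (rectal suppository) = 208.29375 + 98.970 = 307.26375 mcg/mL·hr
F = (AUC_ev/D_ev)/(AUC_iv/D_iv) = (307.26375/150)/(423/150) = 2.048425/2.82 = 0.7264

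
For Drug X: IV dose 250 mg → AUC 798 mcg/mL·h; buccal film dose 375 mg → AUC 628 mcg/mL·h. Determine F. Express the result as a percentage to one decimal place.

F = 52.5%

F = (AUC_ev / D_ev) / (AUC_iv / D_iv)
  = (628/375) / (798/250)
  = 1.67467 / 3.192 = 0.5246
  = 52.46%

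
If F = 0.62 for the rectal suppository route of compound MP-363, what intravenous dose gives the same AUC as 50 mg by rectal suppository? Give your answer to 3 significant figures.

Systemic exposure from an extravascular dose = F × D_ev, so the equivalent IV dose is F × D_ev.
D_iv = F × D_ev = 0.62 × 50 = 31 mg

D_iv = 31.0 mg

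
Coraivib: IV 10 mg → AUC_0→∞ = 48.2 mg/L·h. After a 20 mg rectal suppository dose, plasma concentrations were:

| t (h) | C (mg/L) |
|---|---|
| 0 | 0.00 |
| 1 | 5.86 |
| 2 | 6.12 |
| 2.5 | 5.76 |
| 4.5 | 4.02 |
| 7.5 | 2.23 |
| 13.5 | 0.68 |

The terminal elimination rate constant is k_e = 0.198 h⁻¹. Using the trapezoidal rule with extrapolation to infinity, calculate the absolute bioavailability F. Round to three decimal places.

F = 0.448

Trapezoidal AUC_0→13.5 (rectal suppository):
  [0→1]: (0.00+5.86)/2 × 1 = 2.93
  [1→2]: (5.86+6.12)/2 × 1 = 5.99
  [2→2.5]: (6.12+5.76)/2 × 0.5 = 2.97
  [2.5→4.5]: (5.76+4.02)/2 × 2 = 9.78
  [4.5→7.5]: (4.02+2.23)/2 × 3 = 9.375
  [7.5→13.5]: (2.23+0.68)/2 × 6 = 8.73
  Sum = 39.775 mg/L·h
Tail: C_last/k_e = 0.68/0.198 = 3.434
AUC_0→∞ (rectal suppository) = 39.775 + 3.434 = 43.209 mg/L·h
F = (AUC_ev/D_ev)/(AUC_iv/D_iv) = (43.209/20)/(48.2/10) = 2.16045/4.82 = 0.4482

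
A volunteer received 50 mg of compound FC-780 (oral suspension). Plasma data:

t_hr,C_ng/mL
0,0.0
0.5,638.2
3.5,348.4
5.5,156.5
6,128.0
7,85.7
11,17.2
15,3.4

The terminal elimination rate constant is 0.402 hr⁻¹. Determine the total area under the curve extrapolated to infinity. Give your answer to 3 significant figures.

Trapezoidal AUC_0→15:
  [0→0.5]: (0.0+638.2)/2 × 0.5 = 159.55
  [0.5→3.5]: (638.2+348.4)/2 × 3 = 1479.9
  [3.5→5.5]: (348.4+156.5)/2 × 2 = 504.9
  [5.5→6]: (156.5+128.0)/2 × 0.5 = 71.125
  [6→7]: (128.0+85.7)/2 × 1 = 106.85
  [7→11]: (85.7+17.2)/2 × 4 = 205.8
  [11→15]: (17.2+3.4)/2 × 4 = 41.2
  Sum = 2569.325 ng/mL·hr
Extrapolated tail: C_last / k_e = 3.4 / 0.402 = 8.458
AUC_0→∞ = 2569.325 + 8.458 = 2577.783 ng/mL·hr

AUC = 2580 ng/mL·hr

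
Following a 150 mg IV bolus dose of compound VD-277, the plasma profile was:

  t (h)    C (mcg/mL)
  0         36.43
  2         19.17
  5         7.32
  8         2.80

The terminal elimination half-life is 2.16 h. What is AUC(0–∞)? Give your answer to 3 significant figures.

Trapezoidal AUC_0→8:
  [0→2]: (36.43+19.17)/2 × 2 = 55.6
  [2→5]: (19.17+7.32)/2 × 3 = 39.735
  [5→8]: (7.32+2.80)/2 × 3 = 15.18
  Sum = 110.515 mcg/mL·h
k_e = ln2 / t½ = 0.693147 / 2.16 = 0.3209 h^-1
Extrapolated tail: C_last / k_e = 2.80 / 0.3209 = 8.725
AUC_0→∞ = 110.515 + 8.725 = 119.24 mcg/mL·h

AUC = 119 mcg/mL·h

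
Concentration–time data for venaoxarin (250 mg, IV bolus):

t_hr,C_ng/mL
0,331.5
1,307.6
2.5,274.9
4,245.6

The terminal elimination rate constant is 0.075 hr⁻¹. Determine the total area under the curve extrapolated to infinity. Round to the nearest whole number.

Trapezoidal AUC_0→4:
  [0→1]: (331.5+307.6)/2 × 1 = 319.55
  [1→2.5]: (307.6+274.9)/2 × 1.5 = 436.875
  [2.5→4]: (274.9+245.6)/2 × 1.5 = 390.375
  Sum = 1146.8 ng/mL·hr
Extrapolated tail: C_last / k_e = 245.6 / 0.075 = 3274.667
AUC_0→∞ = 1146.8 + 3274.667 = 4421.467 ng/mL·hr

AUC = 4421 ng/mL·hr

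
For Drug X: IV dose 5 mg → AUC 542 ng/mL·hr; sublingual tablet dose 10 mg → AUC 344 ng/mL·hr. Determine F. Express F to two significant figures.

F = 0.32

F = (AUC_ev / D_ev) / (AUC_iv / D_iv)
  = (344/10) / (542/5)
  = 34.4 / 108.4 = 0.3173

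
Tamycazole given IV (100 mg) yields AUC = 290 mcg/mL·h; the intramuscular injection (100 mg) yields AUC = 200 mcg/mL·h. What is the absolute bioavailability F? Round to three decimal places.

F = 0.690

F = (AUC_ev / D_ev) / (AUC_iv / D_iv)
  = (200/100) / (290/100)
  = 2 / 2.9 = 0.6897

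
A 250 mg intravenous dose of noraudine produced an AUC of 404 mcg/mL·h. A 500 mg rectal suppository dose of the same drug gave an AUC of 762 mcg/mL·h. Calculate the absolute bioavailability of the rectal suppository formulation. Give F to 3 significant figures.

F = 0.943

F = (AUC_ev / D_ev) / (AUC_iv / D_iv)
  = (762/500) / (404/250)
  = 1.524 / 1.616 = 0.9431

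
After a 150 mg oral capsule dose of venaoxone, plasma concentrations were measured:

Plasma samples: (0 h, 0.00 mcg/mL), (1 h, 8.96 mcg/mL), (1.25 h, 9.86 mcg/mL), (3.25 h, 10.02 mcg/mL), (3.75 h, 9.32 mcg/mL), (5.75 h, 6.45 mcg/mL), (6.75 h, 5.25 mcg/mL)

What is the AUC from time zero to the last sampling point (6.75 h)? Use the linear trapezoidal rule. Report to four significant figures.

Trapezoidal AUC_0→6.75:
  [0→1]: (0.00+8.96)/2 × 1 = 4.48
  [1→1.25]: (8.96+9.86)/2 × 0.25 = 2.3525
  [1.25→3.25]: (9.86+10.02)/2 × 2 = 19.88
  [3.25→3.75]: (10.02+9.32)/2 × 0.5 = 4.835
  [3.75→5.75]: (9.32+6.45)/2 × 2 = 15.77
  [5.75→6.75]: (6.45+5.25)/2 × 1 = 5.85
  Sum = 53.1675 mcg/mL·h

AUC = 53.17 mcg/mL·h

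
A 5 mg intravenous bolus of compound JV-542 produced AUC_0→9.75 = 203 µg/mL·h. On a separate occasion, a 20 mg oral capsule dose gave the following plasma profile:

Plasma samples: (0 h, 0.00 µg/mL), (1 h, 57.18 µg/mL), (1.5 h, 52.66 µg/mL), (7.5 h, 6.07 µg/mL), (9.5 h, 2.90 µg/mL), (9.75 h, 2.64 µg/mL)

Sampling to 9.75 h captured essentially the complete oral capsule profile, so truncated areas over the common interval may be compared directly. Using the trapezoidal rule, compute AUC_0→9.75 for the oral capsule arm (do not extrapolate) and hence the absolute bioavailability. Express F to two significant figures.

F = 0.30

Trapezoidal AUC_0→9.75 (oral capsule):
  [0→1]: (0.00+57.18)/2 × 1 = 28.59
  [1→1.5]: (57.18+52.66)/2 × 0.5 = 27.46
  [1.5→7.5]: (52.66+6.07)/2 × 6 = 176.19
  [7.5→9.5]: (6.07+2.90)/2 × 2 = 8.97
  [9.5→9.75]: (2.90+2.64)/2 × 0.25 = 0.6925
  Sum = 241.9025 µg/mL·h
F = (AUC_ev/D_ev)/(AUC_iv/D_iv) = (241.9025/20)/(203/5) = 12.095125/40.6 = 0.2979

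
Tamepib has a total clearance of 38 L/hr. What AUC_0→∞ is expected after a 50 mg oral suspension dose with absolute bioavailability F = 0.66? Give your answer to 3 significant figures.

AUC_0→∞ = F × Dose / CL
        = 0.66 × 50 / 38 = 0.868421 mg/L·hr

AUC = 0.868 mg/L·hr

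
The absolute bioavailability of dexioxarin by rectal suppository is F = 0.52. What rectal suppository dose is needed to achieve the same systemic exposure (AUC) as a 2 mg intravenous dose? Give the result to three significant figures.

For equal systemic exposure: F × D_ev = D_iv
D_ev = D_iv / F = 2 / 0.52 = 3.84615 mg

D_rectal = 3.85 mg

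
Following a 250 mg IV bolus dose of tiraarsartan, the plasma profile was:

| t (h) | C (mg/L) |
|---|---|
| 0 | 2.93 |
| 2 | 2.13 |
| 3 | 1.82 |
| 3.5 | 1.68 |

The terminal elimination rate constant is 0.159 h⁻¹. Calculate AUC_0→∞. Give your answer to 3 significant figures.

AUC = 18.5 mg/L·h

Trapezoidal AUC_0→3.5:
  [0→2]: (2.93+2.13)/2 × 2 = 5.06
  [2→3]: (2.13+1.82)/2 × 1 = 1.975
  [3→3.5]: (1.82+1.68)/2 × 0.5 = 0.875
  Sum = 7.91 mg/L·h
Extrapolated tail: C_last / k_e = 1.68 / 0.159 = 10.566
AUC_0→∞ = 7.91 + 10.566 = 18.476 mg/L·h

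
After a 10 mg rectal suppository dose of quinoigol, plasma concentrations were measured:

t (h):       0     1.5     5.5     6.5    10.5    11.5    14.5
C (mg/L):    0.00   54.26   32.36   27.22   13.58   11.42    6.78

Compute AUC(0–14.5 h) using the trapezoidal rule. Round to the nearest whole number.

Trapezoidal AUC_0→14.5:
  [0→1.5]: (0.00+54.26)/2 × 1.5 = 40.695
  [1.5→5.5]: (54.26+32.36)/2 × 4 = 173.24
  [5.5→6.5]: (32.36+27.22)/2 × 1 = 29.79
  [6.5→10.5]: (27.22+13.58)/2 × 4 = 81.6
  [10.5→11.5]: (13.58+11.42)/2 × 1 = 12.5
  [11.5→14.5]: (11.42+6.78)/2 × 3 = 27.3
  Sum = 365.125 mg/L·h

AUC = 365 mg/L·h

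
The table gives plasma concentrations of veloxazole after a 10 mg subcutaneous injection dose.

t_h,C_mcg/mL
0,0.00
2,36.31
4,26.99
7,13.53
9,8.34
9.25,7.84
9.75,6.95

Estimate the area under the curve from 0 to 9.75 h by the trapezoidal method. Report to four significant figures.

AUC = 188.0 mcg/mL·h

Trapezoidal AUC_0→9.75:
  [0→2]: (0.00+36.31)/2 × 2 = 36.31
  [2→4]: (36.31+26.99)/2 × 2 = 63.3
  [4→7]: (26.99+13.53)/2 × 3 = 60.78
  [7→9]: (13.53+8.34)/2 × 2 = 21.87
  [9→9.25]: (8.34+7.84)/2 × 0.25 = 2.0225
  [9.25→9.75]: (7.84+6.95)/2 × 0.5 = 3.6975
  Sum = 187.98 mcg/mL·h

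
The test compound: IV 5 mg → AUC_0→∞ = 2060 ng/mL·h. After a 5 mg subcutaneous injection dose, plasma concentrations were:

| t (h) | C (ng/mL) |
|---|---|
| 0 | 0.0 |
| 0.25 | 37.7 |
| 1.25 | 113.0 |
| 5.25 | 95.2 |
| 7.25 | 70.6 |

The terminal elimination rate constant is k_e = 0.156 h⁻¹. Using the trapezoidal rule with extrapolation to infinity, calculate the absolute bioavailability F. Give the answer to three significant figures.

Trapezoidal AUC_0→7.25 (subcutaneous injection):
  [0→0.25]: (0.0+37.7)/2 × 0.25 = 4.7125
  [0.25→1.25]: (37.7+113.0)/2 × 1 = 75.35
  [1.25→5.25]: (113.0+95.2)/2 × 4 = 416.4
  [5.25→7.25]: (95.2+70.6)/2 × 2 = 165.8
  Sum = 662.2625 ng/mL·h
Tail: C_last/k_e = 70.6/0.156 = 452.564
AUC_0→∞ (subcutaneous injection) = 662.2625 + 452.564 = 1114.8265 ng/mL·h
F = (AUC_ev/D_ev)/(AUC_iv/D_iv) = (1114.8265/5)/(2060/5) = 222.9653/412 = 0.5412

F = 0.541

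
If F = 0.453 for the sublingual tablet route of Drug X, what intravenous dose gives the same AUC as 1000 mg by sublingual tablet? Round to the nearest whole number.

Systemic exposure from an extravascular dose = F × D_ev, so the equivalent IV dose is F × D_ev.
D_iv = F × D_ev = 0.453 × 1000 = 453 mg

D_iv = 453 mg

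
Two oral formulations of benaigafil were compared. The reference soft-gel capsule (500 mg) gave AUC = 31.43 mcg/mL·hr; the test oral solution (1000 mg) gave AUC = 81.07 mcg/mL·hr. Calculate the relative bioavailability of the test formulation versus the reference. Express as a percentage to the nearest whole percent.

F_rel = (AUC_test/D_test) / (AUC_ref/D_ref)
      = (81.07/1000) / (31.43/500)
      = 0.08107 / 0.06286 = 1.2897 = 128.97%

F_rel = 129%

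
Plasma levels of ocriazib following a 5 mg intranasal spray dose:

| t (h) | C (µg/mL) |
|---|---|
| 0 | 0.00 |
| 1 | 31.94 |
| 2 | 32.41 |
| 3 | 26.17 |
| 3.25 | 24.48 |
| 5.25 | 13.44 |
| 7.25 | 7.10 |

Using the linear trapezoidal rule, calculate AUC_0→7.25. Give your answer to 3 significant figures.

Trapezoidal AUC_0→7.25:
  [0→1]: (0.00+31.94)/2 × 1 = 15.97
  [1→2]: (31.94+32.41)/2 × 1 = 32.175
  [2→3]: (32.41+26.17)/2 × 1 = 29.29
  [3→3.25]: (26.17+24.48)/2 × 0.25 = 6.33125
  [3.25→5.25]: (24.48+13.44)/2 × 2 = 37.92
  [5.25→7.25]: (13.44+7.10)/2 × 2 = 20.54
  Sum = 142.22625 µg/mL·h

AUC = 142 µg/mL·h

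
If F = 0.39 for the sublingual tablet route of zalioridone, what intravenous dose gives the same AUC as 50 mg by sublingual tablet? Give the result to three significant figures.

Systemic exposure from an extravascular dose = F × D_ev, so the equivalent IV dose is F × D_ev.
D_iv = F × D_ev = 0.39 × 50 = 19.5 mg

D_iv = 19.5 mg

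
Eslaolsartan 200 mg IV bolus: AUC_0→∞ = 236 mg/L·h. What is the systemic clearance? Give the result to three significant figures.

CL = Dose_iv / AUC_0→∞
   = 200 / 236 = 0.847458 L/h

CL = 0.847 L/h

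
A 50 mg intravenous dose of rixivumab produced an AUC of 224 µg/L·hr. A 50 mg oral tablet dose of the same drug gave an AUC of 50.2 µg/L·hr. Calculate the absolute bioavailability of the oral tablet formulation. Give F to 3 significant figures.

F = 0.224

F = (AUC_ev / D_ev) / (AUC_iv / D_iv)
  = (50.2/50) / (224/50)
  = 1.004 / 4.48 = 0.2241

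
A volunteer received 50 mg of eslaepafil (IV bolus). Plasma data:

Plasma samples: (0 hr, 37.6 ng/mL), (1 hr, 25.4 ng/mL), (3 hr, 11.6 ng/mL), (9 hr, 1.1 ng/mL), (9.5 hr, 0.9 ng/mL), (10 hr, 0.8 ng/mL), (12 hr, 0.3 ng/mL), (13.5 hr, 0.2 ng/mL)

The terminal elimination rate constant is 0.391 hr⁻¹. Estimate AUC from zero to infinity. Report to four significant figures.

AUC = 109.5 ng/mL·hr

Trapezoidal AUC_0→13.5:
  [0→1]: (37.6+25.4)/2 × 1 = 31.5
  [1→3]: (25.4+11.6)/2 × 2 = 37.0
  [3→9]: (11.6+1.1)/2 × 6 = 38.1
  [9→9.5]: (1.1+0.9)/2 × 0.5 = 0.5
  [9.5→10]: (0.9+0.8)/2 × 0.5 = 0.425
  [10→12]: (0.8+0.3)/2 × 2 = 1.1
  [12→13.5]: (0.3+0.2)/2 × 1.5 = 0.375
  Sum = 109.0 ng/mL·hr
Extrapolated tail: C_last / k_e = 0.2 / 0.391 = 0.512
AUC_0→∞ = 109.0 + 0.512 = 109.512 ng/mL·hr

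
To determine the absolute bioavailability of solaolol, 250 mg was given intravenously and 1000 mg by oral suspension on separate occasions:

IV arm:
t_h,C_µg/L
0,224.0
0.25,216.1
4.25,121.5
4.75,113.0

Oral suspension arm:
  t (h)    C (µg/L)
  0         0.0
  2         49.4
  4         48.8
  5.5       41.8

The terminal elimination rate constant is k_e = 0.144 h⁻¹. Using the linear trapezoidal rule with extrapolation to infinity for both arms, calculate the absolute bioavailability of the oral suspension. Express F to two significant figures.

F = 0.080

Trapezoidal AUC_0→4.75 (IV):
  [0→0.25]: (224.0+216.1)/2 × 0.25 = 55.0125
  [0.25→4.25]: (216.1+121.5)/2 × 4 = 675.2
  [4.25→4.75]: (121.5+113.0)/2 × 0.5 = 58.625
  Sum = 788.8375 µg/L·h
IV tail: 113.0/0.144 = 784.722; AUC_iv,0→∞ = 788.8375 + 784.722 = 1573.5595 µg/L·h
Trapezoidal AUC_0→5.5 (oral suspension):
  [0→2]: (0.0+49.4)/2 × 2 = 49.4
  [2→4]: (49.4+48.8)/2 × 2 = 98.2
  [4→5.5]: (48.8+41.8)/2 × 1.5 = 67.95
  Sum = 215.55 µg/L·h
oral suspension tail: 41.8/0.144 = 290.278; AUC_ev,0→∞ = 215.55 + 290.278 = 505.828 µg/L·h
F = (AUC_ev/D_ev)/(AUC_iv/D_iv) = (505.828/1000)/(1573.5595/250) = 0.505828/6.294238 = 0.0804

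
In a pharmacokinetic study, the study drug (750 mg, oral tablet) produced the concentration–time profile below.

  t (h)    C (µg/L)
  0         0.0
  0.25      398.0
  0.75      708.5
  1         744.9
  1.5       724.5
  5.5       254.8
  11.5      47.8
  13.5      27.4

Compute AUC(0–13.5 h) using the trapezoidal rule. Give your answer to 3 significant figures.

AUC = 3820 µg/L·h

Trapezoidal AUC_0→13.5:
  [0→0.25]: (0.0+398.0)/2 × 0.25 = 49.75
  [0.25→0.75]: (398.0+708.5)/2 × 0.5 = 276.625
  [0.75→1]: (708.5+744.9)/2 × 0.25 = 181.675
  [1→1.5]: (744.9+724.5)/2 × 0.5 = 367.35
  [1.5→5.5]: (724.5+254.8)/2 × 4 = 1958.6
  [5.5→11.5]: (254.8+47.8)/2 × 6 = 907.8
  [11.5→13.5]: (47.8+27.4)/2 × 2 = 75.2
  Sum = 3817.0 µg/L·h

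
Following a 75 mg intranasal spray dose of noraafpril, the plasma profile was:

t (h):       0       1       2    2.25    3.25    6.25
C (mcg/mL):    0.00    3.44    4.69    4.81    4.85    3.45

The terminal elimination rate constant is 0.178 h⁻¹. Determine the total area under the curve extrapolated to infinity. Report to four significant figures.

AUC = 43.63 mcg/mL·h

Trapezoidal AUC_0→6.25:
  [0→1]: (0.00+3.44)/2 × 1 = 1.72
  [1→2]: (3.44+4.69)/2 × 1 = 4.065
  [2→2.25]: (4.69+4.81)/2 × 0.25 = 1.1875
  [2.25→3.25]: (4.81+4.85)/2 × 1 = 4.83
  [3.25→6.25]: (4.85+3.45)/2 × 3 = 12.45
  Sum = 24.2525 mcg/mL·h
Extrapolated tail: C_last / k_e = 3.45 / 0.178 = 19.382
AUC_0→∞ = 24.2525 + 19.382 = 43.6345 mcg/mL·h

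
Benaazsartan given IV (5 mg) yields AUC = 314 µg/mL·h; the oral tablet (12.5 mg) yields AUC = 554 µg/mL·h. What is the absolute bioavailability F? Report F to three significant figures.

F = (AUC_ev / D_ev) / (AUC_iv / D_iv)
  = (554/12.5) / (314/5)
  = 44.32 / 62.8 = 0.7057

F = 0.706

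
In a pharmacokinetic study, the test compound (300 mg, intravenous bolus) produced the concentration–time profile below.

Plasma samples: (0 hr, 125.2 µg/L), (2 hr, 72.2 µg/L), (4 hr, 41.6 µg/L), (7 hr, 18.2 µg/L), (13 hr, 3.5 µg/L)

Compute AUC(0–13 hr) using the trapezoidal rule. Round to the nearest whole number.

Trapezoidal AUC_0→13:
  [0→2]: (125.2+72.2)/2 × 2 = 197.4
  [2→4]: (72.2+41.6)/2 × 2 = 113.8
  [4→7]: (41.6+18.2)/2 × 3 = 89.7
  [7→13]: (18.2+3.5)/2 × 6 = 65.1
  Sum = 466.0 µg/L·hr

AUC = 466 µg/L·hr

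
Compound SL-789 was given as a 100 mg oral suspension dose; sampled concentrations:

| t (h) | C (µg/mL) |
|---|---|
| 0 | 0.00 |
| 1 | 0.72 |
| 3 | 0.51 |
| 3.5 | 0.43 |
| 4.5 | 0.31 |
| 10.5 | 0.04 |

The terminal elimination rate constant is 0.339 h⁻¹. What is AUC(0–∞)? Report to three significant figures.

AUC = 3.36 µg/mL·h

Trapezoidal AUC_0→10.5:
  [0→1]: (0.00+0.72)/2 × 1 = 0.36
  [1→3]: (0.72+0.51)/2 × 2 = 1.23
  [3→3.5]: (0.51+0.43)/2 × 0.5 = 0.235
  [3.5→4.5]: (0.43+0.31)/2 × 1 = 0.37
  [4.5→10.5]: (0.31+0.04)/2 × 6 = 1.05
  Sum = 3.245 µg/mL·h
Extrapolated tail: C_last / k_e = 0.04 / 0.339 = 0.118
AUC_0→∞ = 3.245 + 0.118 = 3.363 µg/mL·h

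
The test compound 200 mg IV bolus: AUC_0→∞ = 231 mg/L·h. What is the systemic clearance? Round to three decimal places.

CL = Dose_iv / AUC_0→∞
   = 200 / 231 = 0.865801 L/h

CL = 0.866 L/h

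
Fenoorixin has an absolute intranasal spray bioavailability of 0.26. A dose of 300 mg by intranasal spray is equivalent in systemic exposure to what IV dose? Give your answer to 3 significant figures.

D_iv = 78.0 mg

Systemic exposure from an extravascular dose = F × D_ev, so the equivalent IV dose is F × D_ev.
D_iv = F × D_ev = 0.26 × 300 = 78 mg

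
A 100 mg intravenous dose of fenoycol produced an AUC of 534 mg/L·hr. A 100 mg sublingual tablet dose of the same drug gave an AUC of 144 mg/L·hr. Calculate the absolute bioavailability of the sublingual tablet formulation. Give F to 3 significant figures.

F = 0.270

F = (AUC_ev / D_ev) / (AUC_iv / D_iv)
  = (144/100) / (534/100)
  = 1.44 / 5.34 = 0.2697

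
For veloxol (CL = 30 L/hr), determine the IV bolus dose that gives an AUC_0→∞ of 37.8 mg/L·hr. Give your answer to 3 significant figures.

Dose_iv = CL × AUC_0→∞
     = 30 × 37.8 = 1134 mg

Dose = 1130 mg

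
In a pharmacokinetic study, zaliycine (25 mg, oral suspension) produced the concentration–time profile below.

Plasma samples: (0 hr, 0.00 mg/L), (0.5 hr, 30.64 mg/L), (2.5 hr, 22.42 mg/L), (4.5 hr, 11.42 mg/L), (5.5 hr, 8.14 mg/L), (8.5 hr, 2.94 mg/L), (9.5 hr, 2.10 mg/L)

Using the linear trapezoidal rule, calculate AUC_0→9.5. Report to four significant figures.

AUC = 123.5 mg/L·hr

Trapezoidal AUC_0→9.5:
  [0→0.5]: (0.00+30.64)/2 × 0.5 = 7.66
  [0.5→2.5]: (30.64+22.42)/2 × 2 = 53.06
  [2.5→4.5]: (22.42+11.42)/2 × 2 = 33.84
  [4.5→5.5]: (11.42+8.14)/2 × 1 = 9.78
  [5.5→8.5]: (8.14+2.94)/2 × 3 = 16.62
  [8.5→9.5]: (2.94+2.10)/2 × 1 = 2.52
  Sum = 123.48 mg/L·hr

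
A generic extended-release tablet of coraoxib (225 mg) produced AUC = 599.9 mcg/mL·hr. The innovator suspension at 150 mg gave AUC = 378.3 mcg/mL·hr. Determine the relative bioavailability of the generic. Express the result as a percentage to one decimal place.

F_rel = (AUC_test/D_test) / (AUC_ref/D_ref)
      = (599.9/225) / (378.3/150)
      = 2.66622 / 2.522 = 1.0572 = 105.72%

F_rel = 105.7%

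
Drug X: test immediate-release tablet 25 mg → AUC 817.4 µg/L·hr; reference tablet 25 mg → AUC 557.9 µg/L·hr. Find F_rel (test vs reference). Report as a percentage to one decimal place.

F_rel = (AUC_test/D_test) / (AUC_ref/D_ref)
      = (817.4/25) / (557.9/25)
      = 32.696 / 22.316 = 1.4651 = 146.51%

F_rel = 146.5%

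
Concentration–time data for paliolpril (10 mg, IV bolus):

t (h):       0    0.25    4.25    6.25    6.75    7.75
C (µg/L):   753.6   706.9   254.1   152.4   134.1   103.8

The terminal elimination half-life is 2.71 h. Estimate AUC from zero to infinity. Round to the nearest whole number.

AUC = 3107 µg/L·h

Trapezoidal AUC_0→7.75:
  [0→0.25]: (753.6+706.9)/2 × 0.25 = 182.5625
  [0.25→4.25]: (706.9+254.1)/2 × 4 = 1922.0
  [4.25→6.25]: (254.1+152.4)/2 × 2 = 406.5
  [6.25→6.75]: (152.4+134.1)/2 × 0.5 = 71.625
  [6.75→7.75]: (134.1+103.8)/2 × 1 = 118.95
  Sum = 2701.6375 µg/L·h
k_e = ln2 / t½ = 0.693147 / 2.71 = 0.2558 h^-1
Extrapolated tail: C_last / k_e = 103.8 / 0.2558 = 405.786
AUC_0→∞ = 2701.6375 + 405.786 = 3107.4235 µg/L·h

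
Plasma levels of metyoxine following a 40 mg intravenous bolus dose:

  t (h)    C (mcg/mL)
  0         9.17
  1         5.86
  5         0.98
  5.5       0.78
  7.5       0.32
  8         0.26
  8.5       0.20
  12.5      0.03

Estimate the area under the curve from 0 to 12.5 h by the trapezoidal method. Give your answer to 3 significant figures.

Trapezoidal AUC_0→12.5:
  [0→1]: (9.17+5.86)/2 × 1 = 7.515
  [1→5]: (5.86+0.98)/2 × 4 = 13.68
  [5→5.5]: (0.98+0.78)/2 × 0.5 = 0.44
  [5.5→7.5]: (0.78+0.32)/2 × 2 = 1.1
  [7.5→8]: (0.32+0.26)/2 × 0.5 = 0.145
  [8→8.5]: (0.26+0.20)/2 × 0.5 = 0.115
  [8.5→12.5]: (0.20+0.03)/2 × 4 = 0.46
  Sum = 23.455 mcg/mL·h

AUC = 23.5 mcg/mL·h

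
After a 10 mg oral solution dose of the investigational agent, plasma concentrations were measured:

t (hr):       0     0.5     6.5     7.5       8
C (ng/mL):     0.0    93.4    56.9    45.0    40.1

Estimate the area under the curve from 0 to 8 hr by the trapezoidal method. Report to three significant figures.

Trapezoidal AUC_0→8:
  [0→0.5]: (0.0+93.4)/2 × 0.5 = 23.35
  [0.5→6.5]: (93.4+56.9)/2 × 6 = 450.9
  [6.5→7.5]: (56.9+45.0)/2 × 1 = 50.95
  [7.5→8]: (45.0+40.1)/2 × 0.5 = 21.275
  Sum = 546.475 ng/mL·hr

AUC = 546 ng/mL·hr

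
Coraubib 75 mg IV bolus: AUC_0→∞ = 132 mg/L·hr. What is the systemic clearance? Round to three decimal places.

CL = 0.568 L/hr

CL = Dose_iv / AUC_0→∞
   = 75 / 132 = 0.568182 L/hr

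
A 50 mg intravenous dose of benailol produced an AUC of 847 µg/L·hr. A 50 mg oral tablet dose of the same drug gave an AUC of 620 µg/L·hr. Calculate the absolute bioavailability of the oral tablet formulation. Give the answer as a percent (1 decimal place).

F = (AUC_ev / D_ev) / (AUC_iv / D_iv)
  = (620/50) / (847/50)
  = 12.4 / 16.94 = 0.7320
  = 73.20%

F = 73.2%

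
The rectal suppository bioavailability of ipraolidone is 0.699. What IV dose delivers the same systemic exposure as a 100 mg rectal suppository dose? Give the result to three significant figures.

Systemic exposure from an extravascular dose = F × D_ev, so the equivalent IV dose is F × D_ev.
D_iv = F × D_ev = 0.699 × 100 = 69.9 mg

D_iv = 69.9 mg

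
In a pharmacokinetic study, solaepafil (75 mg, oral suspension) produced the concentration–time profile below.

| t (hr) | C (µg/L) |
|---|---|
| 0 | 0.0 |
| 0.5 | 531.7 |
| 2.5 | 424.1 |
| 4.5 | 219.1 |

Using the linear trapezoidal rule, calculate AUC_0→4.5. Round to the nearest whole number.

AUC = 1732 µg/L·hr

Trapezoidal AUC_0→4.5:
  [0→0.5]: (0.0+531.7)/2 × 0.5 = 132.925
  [0.5→2.5]: (531.7+424.1)/2 × 2 = 955.8
  [2.5→4.5]: (424.1+219.1)/2 × 2 = 643.2
  Sum = 1731.925 µg/L·hr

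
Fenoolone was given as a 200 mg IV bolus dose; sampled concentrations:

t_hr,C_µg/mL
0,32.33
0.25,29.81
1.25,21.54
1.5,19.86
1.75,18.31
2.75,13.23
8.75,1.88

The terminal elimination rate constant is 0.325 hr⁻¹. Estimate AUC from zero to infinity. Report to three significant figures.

AUC = 110 µg/mL·hr

Trapezoidal AUC_0→8.75:
  [0→0.25]: (32.33+29.81)/2 × 0.25 = 7.7675
  [0.25→1.25]: (29.81+21.54)/2 × 1 = 25.675
  [1.25→1.5]: (21.54+19.86)/2 × 0.25 = 5.175
  [1.5→1.75]: (19.86+18.31)/2 × 0.25 = 4.77125
  [1.75→2.75]: (18.31+13.23)/2 × 1 = 15.77
  [2.75→8.75]: (13.23+1.88)/2 × 6 = 45.33
  Sum = 104.48875 µg/mL·hr
Extrapolated tail: C_last / k_e = 1.88 / 0.325 = 5.785
AUC_0→∞ = 104.48875 + 5.785 = 110.27375 µg/mL·hr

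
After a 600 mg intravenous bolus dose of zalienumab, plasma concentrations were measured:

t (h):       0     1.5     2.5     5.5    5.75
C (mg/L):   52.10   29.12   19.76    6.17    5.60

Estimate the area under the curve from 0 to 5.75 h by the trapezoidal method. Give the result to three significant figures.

Trapezoidal AUC_0→5.75:
  [0→1.5]: (52.10+29.12)/2 × 1.5 = 60.915
  [1.5→2.5]: (29.12+19.76)/2 × 1 = 24.44
  [2.5→5.5]: (19.76+6.17)/2 × 3 = 38.895
  [5.5→5.75]: (6.17+5.60)/2 × 0.25 = 1.47125
  Sum = 125.72125 mg/L·h

AUC = 126 mg/L·h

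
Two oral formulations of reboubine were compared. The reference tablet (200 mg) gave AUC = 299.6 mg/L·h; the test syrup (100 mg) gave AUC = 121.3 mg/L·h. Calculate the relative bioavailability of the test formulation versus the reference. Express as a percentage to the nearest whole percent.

F_rel = 81%

F_rel = (AUC_test/D_test) / (AUC_ref/D_ref)
      = (121.3/100) / (299.6/200)
      = 1.213 / 1.498 = 0.8097 = 80.97%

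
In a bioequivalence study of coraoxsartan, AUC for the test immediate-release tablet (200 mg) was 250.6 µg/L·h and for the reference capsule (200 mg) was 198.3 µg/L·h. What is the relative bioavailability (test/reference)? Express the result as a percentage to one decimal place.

F_rel = (AUC_test/D_test) / (AUC_ref/D_ref)
      = (250.6/200) / (198.3/200)
      = 1.253 / 0.9915 = 1.2637 = 126.37%

F_rel = 126.4%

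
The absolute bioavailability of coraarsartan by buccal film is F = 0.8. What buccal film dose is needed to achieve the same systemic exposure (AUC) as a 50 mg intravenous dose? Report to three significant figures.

D_buccal = 62.5 mg

For equal systemic exposure: F × D_ev = D_iv
D_ev = D_iv / F = 50 / 0.8 = 62.5 mg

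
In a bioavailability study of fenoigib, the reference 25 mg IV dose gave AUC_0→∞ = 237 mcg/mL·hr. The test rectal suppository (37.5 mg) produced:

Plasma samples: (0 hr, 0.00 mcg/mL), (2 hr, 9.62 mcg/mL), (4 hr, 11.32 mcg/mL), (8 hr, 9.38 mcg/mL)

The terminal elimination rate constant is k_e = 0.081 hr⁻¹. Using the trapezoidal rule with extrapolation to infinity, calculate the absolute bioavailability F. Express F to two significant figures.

Trapezoidal AUC_0→8 (rectal suppository):
  [0→2]: (0.00+9.62)/2 × 2 = 9.62
  [2→4]: (9.62+11.32)/2 × 2 = 20.94
  [4→8]: (11.32+9.38)/2 × 4 = 41.4
  Sum = 71.96 mcg/mL·hr
Tail: C_last/k_e = 9.38/0.081 = 115.802
AUC_0→∞ (rectal suppository) = 71.96 + 115.802 = 187.762 mcg/mL·hr
F = (AUC_ev/D_ev)/(AUC_iv/D_iv) = (187.762/37.5)/(237/25) = 5.00699/9.48 = 0.5282

F = 0.53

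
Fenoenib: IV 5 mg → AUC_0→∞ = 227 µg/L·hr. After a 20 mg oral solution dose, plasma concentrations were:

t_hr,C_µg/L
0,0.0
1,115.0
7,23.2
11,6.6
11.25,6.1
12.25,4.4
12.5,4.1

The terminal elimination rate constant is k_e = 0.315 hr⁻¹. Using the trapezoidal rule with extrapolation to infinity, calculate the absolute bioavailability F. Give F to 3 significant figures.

Trapezoidal AUC_0→12.5 (oral solution):
  [0→1]: (0.0+115.0)/2 × 1 = 57.5
  [1→7]: (115.0+23.2)/2 × 6 = 414.6
  [7→11]: (23.2+6.6)/2 × 4 = 59.6
  [11→11.25]: (6.6+6.1)/2 × 0.25 = 1.5875
  [11.25→12.25]: (6.1+4.4)/2 × 1 = 5.25
  [12.25→12.5]: (4.4+4.1)/2 × 0.25 = 1.0625
  Sum = 539.6 µg/L·hr
Tail: C_last/k_e = 4.1/0.315 = 13.016
AUC_0→∞ (oral solution) = 539.6 + 13.016 = 552.616 µg/L·hr
F = (AUC_ev/D_ev)/(AUC_iv/D_iv) = (552.616/20)/(227/5) = 27.6308/45.4 = 0.6086

F = 0.609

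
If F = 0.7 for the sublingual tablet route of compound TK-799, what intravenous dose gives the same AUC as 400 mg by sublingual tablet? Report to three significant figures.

D_iv = 280 mg

Systemic exposure from an extravascular dose = F × D_ev, so the equivalent IV dose is F × D_ev.
D_iv = F × D_ev = 0.7 × 400 = 280 mg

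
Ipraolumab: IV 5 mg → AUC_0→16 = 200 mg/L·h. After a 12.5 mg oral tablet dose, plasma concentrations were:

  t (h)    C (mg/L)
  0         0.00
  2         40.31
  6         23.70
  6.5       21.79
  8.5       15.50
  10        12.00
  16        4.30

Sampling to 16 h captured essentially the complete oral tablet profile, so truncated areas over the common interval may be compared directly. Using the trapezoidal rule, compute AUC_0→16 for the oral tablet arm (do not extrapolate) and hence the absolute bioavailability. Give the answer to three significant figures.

F = 0.573

Trapezoidal AUC_0→16 (oral tablet):
  [0→2]: (0.00+40.31)/2 × 2 = 40.31
  [2→6]: (40.31+23.70)/2 × 4 = 128.02
  [6→6.5]: (23.70+21.79)/2 × 0.5 = 11.3725
  [6.5→8.5]: (21.79+15.50)/2 × 2 = 37.29
  [8.5→10]: (15.50+12.00)/2 × 1.5 = 20.625
  [10→16]: (12.00+4.30)/2 × 6 = 48.9
  Sum = 286.5175 mg/L·h
F = (AUC_ev/D_ev)/(AUC_iv/D_iv) = (286.5175/12.5)/(200/5) = 22.9214/40 = 0.5730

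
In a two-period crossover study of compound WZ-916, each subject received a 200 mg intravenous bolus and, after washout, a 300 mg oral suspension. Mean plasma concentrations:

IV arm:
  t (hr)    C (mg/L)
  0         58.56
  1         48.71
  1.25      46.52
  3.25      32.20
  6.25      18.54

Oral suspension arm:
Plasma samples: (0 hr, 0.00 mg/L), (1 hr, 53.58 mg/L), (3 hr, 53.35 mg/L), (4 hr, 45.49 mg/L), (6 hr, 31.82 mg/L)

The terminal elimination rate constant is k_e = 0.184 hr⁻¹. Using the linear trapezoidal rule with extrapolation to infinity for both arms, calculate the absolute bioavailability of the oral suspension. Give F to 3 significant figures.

Trapezoidal AUC_0→6.25 (IV):
  [0→1]: (58.56+48.71)/2 × 1 = 53.635
  [1→1.25]: (48.71+46.52)/2 × 0.25 = 11.90375
  [1.25→3.25]: (46.52+32.20)/2 × 2 = 78.72
  [3.25→6.25]: (32.20+18.54)/2 × 3 = 76.11
  Sum = 220.36875 mg/L·hr
IV tail: 18.54/0.184 = 100.761; AUC_iv,0→∞ = 220.36875 + 100.761 = 321.12975 mg/L·hr
Trapezoidal AUC_0→6 (oral suspension):
  [0→1]: (0.00+53.58)/2 × 1 = 26.79
  [1→3]: (53.58+53.35)/2 × 2 = 106.93
  [3→4]: (53.35+45.49)/2 × 1 = 49.42
  [4→6]: (45.49+31.82)/2 × 2 = 77.31
  Sum = 260.45 mg/L·hr
oral suspension tail: 31.82/0.184 = 172.935; AUC_ev,0→∞ = 260.45 + 172.935 = 433.385 mg/L·hr
F = (AUC_ev/D_ev)/(AUC_iv/D_iv) = (433.385/300)/(321.12975/200) = 1.44462/1.60565 = 0.8997

F = 0.900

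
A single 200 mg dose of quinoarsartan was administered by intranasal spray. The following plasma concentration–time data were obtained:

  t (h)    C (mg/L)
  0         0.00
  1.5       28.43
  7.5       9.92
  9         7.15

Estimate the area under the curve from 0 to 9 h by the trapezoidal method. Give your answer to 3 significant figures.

AUC = 149 mg/L·h

Trapezoidal AUC_0→9:
  [0→1.5]: (0.00+28.43)/2 × 1.5 = 21.3225
  [1.5→7.5]: (28.43+9.92)/2 × 6 = 115.05
  [7.5→9]: (9.92+7.15)/2 × 1.5 = 12.8025
  Sum = 149.175 mg/L·h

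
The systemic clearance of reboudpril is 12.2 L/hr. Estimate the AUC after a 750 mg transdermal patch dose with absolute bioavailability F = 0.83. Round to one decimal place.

AUC = 51.0 mg/L·hr

AUC_0→∞ = F × Dose / CL
        = 0.83 × 750 / 12.2 = 51.0246 mg/L·hr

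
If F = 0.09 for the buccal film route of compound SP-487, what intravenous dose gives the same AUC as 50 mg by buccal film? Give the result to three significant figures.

Systemic exposure from an extravascular dose = F × D_ev, so the equivalent IV dose is F × D_ev.
D_iv = F × D_ev = 0.09 × 50 = 4.5 mg

D_iv = 4.50 mg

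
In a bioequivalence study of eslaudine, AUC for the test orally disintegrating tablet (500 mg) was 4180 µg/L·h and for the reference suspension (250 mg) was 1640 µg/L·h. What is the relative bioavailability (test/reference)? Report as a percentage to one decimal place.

F_rel = 127.4%

F_rel = (AUC_test/D_test) / (AUC_ref/D_ref)
      = (4180/500) / (1640/250)
      = 8.36 / 6.56 = 1.2744 = 127.44%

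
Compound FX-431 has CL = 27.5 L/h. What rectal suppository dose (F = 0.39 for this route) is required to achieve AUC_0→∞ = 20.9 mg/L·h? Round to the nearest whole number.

Dose = CL × AUC_0→∞ / F
     = 27.5 × 20.9 / 0.39 = 1473.72 mg

Dose = 1474 mg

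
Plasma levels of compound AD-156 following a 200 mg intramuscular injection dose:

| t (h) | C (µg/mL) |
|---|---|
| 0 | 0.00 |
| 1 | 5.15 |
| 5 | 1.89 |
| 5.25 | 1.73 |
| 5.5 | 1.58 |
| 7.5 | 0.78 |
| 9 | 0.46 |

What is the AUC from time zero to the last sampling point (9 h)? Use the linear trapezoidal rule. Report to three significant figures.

AUC = 20.8 µg/mL·h

Trapezoidal AUC_0→9:
  [0→1]: (0.00+5.15)/2 × 1 = 2.575
  [1→5]: (5.15+1.89)/2 × 4 = 14.08
  [5→5.25]: (1.89+1.73)/2 × 0.25 = 0.4525
  [5.25→5.5]: (1.73+1.58)/2 × 0.25 = 0.41375
  [5.5→7.5]: (1.58+0.78)/2 × 2 = 2.36
  [7.5→9]: (0.78+0.46)/2 × 1.5 = 0.93
  Sum = 20.81125 µg/mL·h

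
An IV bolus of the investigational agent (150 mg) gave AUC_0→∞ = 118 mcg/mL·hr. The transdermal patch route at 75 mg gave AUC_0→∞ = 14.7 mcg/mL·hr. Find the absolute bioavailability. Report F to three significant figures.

F = (AUC_ev / D_ev) / (AUC_iv / D_iv)
  = (14.7/75) / (118/150)
  = 0.196 / 0.786667 = 0.2492

F = 0.249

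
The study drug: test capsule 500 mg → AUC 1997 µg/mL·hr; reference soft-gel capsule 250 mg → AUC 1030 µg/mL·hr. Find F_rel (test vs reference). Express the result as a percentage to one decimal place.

F_rel = 96.9%

F_rel = (AUC_test/D_test) / (AUC_ref/D_ref)
      = (1997/500) / (1030/250)
      = 3.994 / 4.12 = 0.9694 = 96.94%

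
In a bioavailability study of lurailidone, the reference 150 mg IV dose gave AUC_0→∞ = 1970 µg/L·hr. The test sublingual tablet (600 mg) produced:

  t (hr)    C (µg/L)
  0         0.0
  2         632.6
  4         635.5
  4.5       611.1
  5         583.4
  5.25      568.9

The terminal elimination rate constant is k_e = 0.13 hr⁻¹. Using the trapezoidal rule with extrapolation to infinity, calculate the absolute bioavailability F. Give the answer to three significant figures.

Trapezoidal AUC_0→5.25 (sublingual tablet):
  [0→2]: (0.0+632.6)/2 × 2 = 632.6
  [2→4]: (632.6+635.5)/2 × 2 = 1268.1
  [4→4.5]: (635.5+611.1)/2 × 0.5 = 311.65
  [4.5→5]: (611.1+583.4)/2 × 0.5 = 298.625
  [5→5.25]: (583.4+568.9)/2 × 0.25 = 144.0375
  Sum = 2655.0125 µg/L·hr
Tail: C_last/k_e = 568.9/0.13 = 4376.154
AUC_0→∞ (sublingual tablet) = 2655.0125 + 4376.154 = 7031.1665 µg/L·hr
F = (AUC_ev/D_ev)/(AUC_iv/D_iv) = (7031.1665/600)/(1970/150) = 11.7186/13.1333 = 0.8923

F = 0.892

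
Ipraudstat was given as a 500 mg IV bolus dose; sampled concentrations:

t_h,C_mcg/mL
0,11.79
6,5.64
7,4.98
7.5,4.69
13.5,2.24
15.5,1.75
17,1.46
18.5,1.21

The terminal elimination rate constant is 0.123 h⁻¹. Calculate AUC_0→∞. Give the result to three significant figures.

Trapezoidal AUC_0→18.5:
  [0→6]: (11.79+5.64)/2 × 6 = 52.29
  [6→7]: (5.64+4.98)/2 × 1 = 5.31
  [7→7.5]: (4.98+4.69)/2 × 0.5 = 2.4175
  [7.5→13.5]: (4.69+2.24)/2 × 6 = 20.79
  [13.5→15.5]: (2.24+1.75)/2 × 2 = 3.99
  [15.5→17]: (1.75+1.46)/2 × 1.5 = 2.4075
  [17→18.5]: (1.46+1.21)/2 × 1.5 = 2.0025
  Sum = 89.2075 mcg/mL·h
Extrapolated tail: C_last / k_e = 1.21 / 0.123 = 9.837
AUC_0→∞ = 89.2075 + 9.837 = 99.0445 mcg/mL·h

AUC = 99.0 mcg/mL·h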